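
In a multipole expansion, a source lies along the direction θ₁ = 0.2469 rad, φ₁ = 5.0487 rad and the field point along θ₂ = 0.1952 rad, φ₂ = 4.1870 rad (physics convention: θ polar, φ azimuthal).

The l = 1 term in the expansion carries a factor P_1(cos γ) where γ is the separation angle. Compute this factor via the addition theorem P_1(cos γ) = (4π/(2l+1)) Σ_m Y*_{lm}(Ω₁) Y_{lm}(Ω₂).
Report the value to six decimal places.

0.982127

Addition theorem: P_1(cos γ) = (4π/3) Σ_m Y*_{lm}(Ω₁) Y_{lm}(Ω₂), m = −1…1:
  m=-1: +0.027865-0.079708i × -0.033610+0.057975i = +0.003685+0.004295i  (running Σ = +0.003685+0.004295i)
  m=0: +0.473786-0.000000i × +0.479323+0.000000i = +0.227096+0.000000i  (running Σ = +0.230781+0.004295i)
  m=1: -0.027865-0.079708i × +0.033610+0.057975i = +0.003685-0.004295i  (running Σ = +0.234465+0.000000i)
Σ over m = +0.234465+0.000000i; ×(4π/3) → +0.982127+0.000000i. Real part: 0.982127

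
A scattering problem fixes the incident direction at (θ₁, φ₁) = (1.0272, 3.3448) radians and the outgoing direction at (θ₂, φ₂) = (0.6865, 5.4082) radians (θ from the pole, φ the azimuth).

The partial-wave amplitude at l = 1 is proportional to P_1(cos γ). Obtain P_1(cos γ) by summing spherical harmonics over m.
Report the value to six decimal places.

0.143506

Addition theorem: P_1(cos γ) = (4π/3) Σ_m Y*_{lm}(Ω₁) Y_{lm}(Ω₂), m = −1…1:
  m=-1: -0.289609-0.059674i × +0.140372+0.168079i = -0.030623-0.057054i  (running Σ = -0.030623-0.057054i)
  m=0: +0.252714-0.000000i × +0.377919+0.000000i = +0.095505+0.000000i  (running Σ = +0.064882-0.057054i)
  m=1: +0.289609-0.059674i × -0.140372+0.168079i = -0.030623+0.057054i  (running Σ = +0.034260+0.000000i)
Σ over m = +0.034260+0.000000i; ×(4π/3) → +0.143506+0.000000i. Real part: 0.143506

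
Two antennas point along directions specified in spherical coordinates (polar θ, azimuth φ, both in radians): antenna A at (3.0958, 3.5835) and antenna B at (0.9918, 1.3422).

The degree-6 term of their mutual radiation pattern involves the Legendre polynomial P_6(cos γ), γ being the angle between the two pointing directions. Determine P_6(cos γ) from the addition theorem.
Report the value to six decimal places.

0.235805

Addition theorem: P_6(cos γ) = (4π/13) Σ_m Y*_{lm}(Ω₁) Y_{lm}(Ω₂), m = −6…6:
  m=-6: Y*=(-0.000000, 0.000000)  Y=(-0.032875, -0.162831)  product (0.000000, 0.000000)
  m=-5: Y*=(-0.000000, 0.000000)  Y=(0.342285, -0.156075)  product (-0.000000, 0.000000)
  m=-4: Y*=(-0.000003, 0.000015)  Y=(0.245109, 0.318170)  product (-0.000006, 0.000003)
  m=-3: Y*=(0.000121, 0.000483)  Y=(-0.038851, 0.047478)  product (-0.000028, -0.000013)
  m=-2: Y*=(0.006882, 0.008390)  Y=(0.292998, 0.144143)  product (0.000807, 0.003450)
  m=-1: Y*=(0.134953, 0.063848)  Y=(-0.043783, 0.188182)  product (-0.017924, 0.022600)
  m=+0: Y*=(0.994833, -0.000000)  Y=(0.279686, 0.000000)  product (0.278241, 0.000000)
  m=+1: Y*=(-0.134953, 0.063848)  Y=(0.043783, 0.188182)  product (-0.017924, -0.022600)
  m=+2: Y*=(0.006882, -0.008390)  Y=(0.292998, -0.144143)  product (0.000807, -0.003450)
  m=+3: Y*=(-0.000121, 0.000483)  Y=(0.038851, 0.047478)  product (-0.000028, 0.000013)
  m=+4: Y*=(-0.000003, -0.000015)  Y=(0.245109, -0.318170)  product (-0.000006, -0.000003)
  m=+5: Y*=(0.000000, 0.000000)  Y=(-0.342285, -0.156075)  product (-0.000000, -0.000000)
  m=+6: Y*=(-0.000000, -0.000000)  Y=(-0.032875, 0.162831)  product (0.000000, -0.000000)
Accumulated sum (0.243942, -0.000000); after 4π/(2l+1) scaling, (0.235805, -0.000000) ⇒ P_6 = 0.235805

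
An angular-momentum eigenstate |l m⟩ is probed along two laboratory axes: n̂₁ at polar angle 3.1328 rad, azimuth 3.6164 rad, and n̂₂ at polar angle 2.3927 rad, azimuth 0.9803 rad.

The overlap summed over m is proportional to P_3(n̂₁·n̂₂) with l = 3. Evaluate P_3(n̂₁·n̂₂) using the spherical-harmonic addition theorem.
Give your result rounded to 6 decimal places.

-0.129461

Expand P_3 via completeness: Σ_{m} conj(Y_{3,m}) at Ω₁ times Y_{3,m} at Ω₂ —
  m=-3: Y*=-0.000000-0.000000i  Y=-0.129026-0.026248i  product -0.000000+0.000000i
  m=-2: Y*=-0.000046-0.000064i  Y=+0.131851+0.320943i  product +0.000015-0.000023i
  m=-1: Y*=-0.010108-0.005196i  Y=+0.206101-0.307488i  product -0.003681+0.002037i
  m=+0: Y*=-0.746180-0.000000i  Y=+0.086819+0.000000i  product -0.064783-0.000000i
  m=+1: Y*=+0.010108-0.005196i  Y=-0.206101-0.307488i  product -0.003681-0.002037i
  m=+2: Y*=-0.000046+0.000064i  Y=+0.131851-0.320943i  product +0.000015+0.000023i
  m=+3: Y*=+0.000000-0.000000i  Y=+0.129026-0.026248i  product -0.000000-0.000000i
Total Σ_m = -0.072115+0.000000i. Multiply by 1.795196: -0.129461+0.000000i. P_3(cos γ) = -0.129461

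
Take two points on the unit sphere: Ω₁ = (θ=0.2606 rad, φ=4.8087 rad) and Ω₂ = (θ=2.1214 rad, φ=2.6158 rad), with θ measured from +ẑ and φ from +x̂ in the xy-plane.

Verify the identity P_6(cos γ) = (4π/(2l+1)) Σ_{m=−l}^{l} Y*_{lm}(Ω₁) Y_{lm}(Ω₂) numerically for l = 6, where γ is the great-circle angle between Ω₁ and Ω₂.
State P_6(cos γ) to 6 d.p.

Summing Y*_{l m}(θ₁,φ₁)·Y_{l m}(θ₂,φ₂) over m ∈ [−6, 6]; prefactor 4π/(2·6+1) = 0.966644:
  m=-6: -0.000118-0.000077i × -0.185038-0.002436i = +0.000022+0.000015i  (running Σ = +0.000022+0.000015i)
  m=-5: +0.000850-0.001627i × -0.342972+0.193030i = +0.000022+0.000722i  (running Σ = +0.000044+0.000737i)
  m=-4: +0.013508+0.005478i × -0.192103+0.326089i = -0.004381+0.003353i  (running Σ = -0.004337+0.004090i)
  m=-3: -0.022301+0.075024i × -0.000015+0.002350i = -0.000176-0.000054i  (running Σ = -0.004513+0.004036i)
  m=-2: -0.275020-0.053640i × -0.170716-0.298707i = +0.030928+0.091308i  (running Σ = +0.026415+0.095344i)
  m=-1: +0.056766-0.587576i × -0.117474-0.068168i = -0.046722+0.065155i  (running Σ = -0.020308+0.160499i)
  m=0: +0.409710-0.000000i × +0.310025+0.000000i = +0.127020+0.000000i  (running Σ = +0.106713+0.160499i)
  m=1: -0.056766-0.587576i × +0.117474-0.068168i = -0.046722-0.065155i  (running Σ = +0.059991+0.095344i)
  m=2: -0.275020+0.053640i × -0.170716+0.298707i = +0.030928-0.091308i  (running Σ = +0.090918+0.004036i)
  m=3: +0.022301+0.075024i × +0.000015+0.002350i = -0.000176+0.000054i  (running Σ = +0.090742+0.004090i)
  m=4: +0.013508-0.005478i × -0.192103-0.326089i = -0.004381-0.003353i  (running Σ = +0.086361+0.000737i)
  m=5: -0.000850-0.001627i × +0.342972+0.193030i = +0.000022-0.000722i  (running Σ = +0.086383+0.000015i)
  m=6: -0.000118+0.000077i × -0.185038+0.002436i = +0.000022-0.000015i  (running Σ = +0.086405+0.000000i)
Σ over m = +0.086405+0.000000i; ×(4π/13) → +0.083523+0.000000i. Real part: 0.083523

0.083523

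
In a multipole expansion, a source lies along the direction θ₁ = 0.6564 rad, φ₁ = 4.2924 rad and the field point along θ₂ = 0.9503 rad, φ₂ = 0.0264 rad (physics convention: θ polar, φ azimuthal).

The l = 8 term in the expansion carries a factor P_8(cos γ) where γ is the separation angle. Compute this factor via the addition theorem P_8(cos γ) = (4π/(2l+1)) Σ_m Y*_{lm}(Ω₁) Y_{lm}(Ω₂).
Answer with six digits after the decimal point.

Expand P_8 via completeness: Σ_{m} conj(Y_{8,m}) at Ω₁ times Y_{8,m} at Ω₂ —
  [-8]  conj(Y_{8,-8})(Ω₁) = -0.00968 + 0.00215j ; Y_{8,-8}(Ω₂) = 0.09675 - 0.02074j ; Δ = -0.00089 + 0.00041j
  [-7]  conj(Y_{8,-7})(Ω₁) = 0.01031 - 0.05044j ; Y_{8,-7}(Ω₂) = 0.27804 - 0.05198j ; Δ = 0.00025 - 0.01456j
  [-6]  conj(Y_{8,-6})(Ω₁) = 0.13299 + 0.09528j ; Y_{8,-6}(Ω₂) = 0.43887 - 0.07010j ; Δ = 0.06505 + 0.03249j
  [-5]  conj(Y_{8,-5})(Ω₁) = -0.30188 + 0.17653j ; Y_{8,-5}(Ω₂) = 0.34602 - 0.04594j ; Δ = -0.09635 + 0.07495j
  [-4]  conj(Y_{8,-4})(Ω₁) = -0.05257 - 0.47963j ; Y_{8,-4}(Ω₂) = -0.05319 + 0.00564j ; Δ = 0.00550 + 0.02522j
  [-3]  conj(Y_{8,-3})(Ω₁) = 0.30592 + 0.09828j ; Y_{8,-3}(Ω₂) = -0.36329 + 0.02883j ; Δ = -0.11397 - 0.02688j
  [-2]  conj(Y_{8,-2})(Ω₁) = 0.10145 - 0.11318j ; Y_{8,-2}(Ω₂) = -0.14116 + 0.00746j ; Δ = -0.01348 + 0.01673j
  [-1]  conj(Y_{8,-1})(Ω₁) = 0.16568 + 0.37102j ; Y_{8,-1}(Ω₂) = 0.30547 - 0.00807j ; Δ = 0.05360 + 0.11200j
  [+0]  conj(Y_{8,0})(Ω₁) = 0.02554 + 0.00000j ; Y_{8,0}(Ω₂) = 0.19085 + 0.00000j ; Δ = 0.00488 + 0.00000j
  [+1]  conj(Y_{8,1})(Ω₁) = -0.16568 + 0.37102j ; Y_{8,1}(Ω₂) = -0.30547 - 0.00807j ; Δ = 0.05360 - 0.11200j
  [+2]  conj(Y_{8,2})(Ω₁) = 0.10145 + 0.11318j ; Y_{8,2}(Ω₂) = -0.14116 - 0.00746j ; Δ = -0.01348 - 0.01673j
  [+3]  conj(Y_{8,3})(Ω₁) = -0.30592 + 0.09828j ; Y_{8,3}(Ω₂) = 0.36329 + 0.02883j ; Δ = -0.11397 + 0.02688j
  [+4]  conj(Y_{8,4})(Ω₁) = -0.05257 + 0.47963j ; Y_{8,4}(Ω₂) = -0.05319 - 0.00564j ; Δ = 0.00550 - 0.02522j
  [+5]  conj(Y_{8,5})(Ω₁) = 0.30188 + 0.17653j ; Y_{8,5}(Ω₂) = -0.34602 - 0.04594j ; Δ = -0.09635 - 0.07495j
  [+6]  conj(Y_{8,6})(Ω₁) = 0.13299 - 0.09528j ; Y_{8,6}(Ω₂) = 0.43887 + 0.07010j ; Δ = 0.06505 - 0.03249j
  [+7]  conj(Y_{8,7})(Ω₁) = -0.01031 - 0.05044j ; Y_{8,7}(Ω₂) = -0.27804 - 0.05198j ; Δ = 0.00025 + 0.01456j
  [+8]  conj(Y_{8,8})(Ω₁) = -0.00968 - 0.00215j ; Y_{8,8}(Ω₂) = 0.09675 + 0.02074j ; Δ = -0.00089 - 0.00041j
Accumulated sum -0.19572 + 0.00000j; after 4π/(2l+1) scaling, -0.14467 + 0.00000j ⇒ P_8 = -0.144673

-0.144673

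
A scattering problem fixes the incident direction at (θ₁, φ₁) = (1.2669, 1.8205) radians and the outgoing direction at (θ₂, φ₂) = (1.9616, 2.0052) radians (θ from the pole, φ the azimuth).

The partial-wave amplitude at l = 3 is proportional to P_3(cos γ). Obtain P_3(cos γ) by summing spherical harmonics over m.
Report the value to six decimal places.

-0.061444

Expand P_3 via completeness: Σ_{m} conj(Y_{3,m}) at Ω₁ times Y_{3,m} at Ω₂ —
  [-3]  conj(Y_{3,-3})(Ω₁) = +0.246829-0.265426i ; Y_{3,-3}(Ω₂) = +0.318052+0.087197i ; Δ = +0.101649-0.062896i
  [-2]  conj(Y_{3,-2})(Ω₁) = -0.244429-0.133344i ; Y_{3,-2}(Ω₂) = +0.214911-0.254124i ; Δ = -0.086416+0.033458i
  [-1]  conj(Y_{3,-1})(Ω₁) = +0.042086-0.165024i ; Y_{3,-1}(Ω₂) = +0.034516+0.074394i ; Δ = +0.013729-0.002565i
  [+0]  conj(Y_{3,0})(Ω₁) = -0.285011-0.000000i ; Y_{3,0}(Ω₂) = +0.323324+0.000000i ; Δ = -0.092151-0.000000i
  [+1]  conj(Y_{3,1})(Ω₁) = -0.042086-0.165024i ; Y_{3,1}(Ω₂) = -0.034516+0.074394i ; Δ = +0.013729+0.002565i
  [+2]  conj(Y_{3,2})(Ω₁) = -0.244429+0.133344i ; Y_{3,2}(Ω₂) = +0.214911+0.254124i ; Δ = -0.086416-0.033458i
  [+3]  conj(Y_{3,3})(Ω₁) = -0.246829-0.265426i ; Y_{3,3}(Ω₂) = -0.318052+0.087197i ; Δ = +0.101649+0.062896i
Total Σ_m = -0.034227+0.000000i. Multiply by 1.795196: -0.061444+0.000000i. P_3(cos γ) = -0.061444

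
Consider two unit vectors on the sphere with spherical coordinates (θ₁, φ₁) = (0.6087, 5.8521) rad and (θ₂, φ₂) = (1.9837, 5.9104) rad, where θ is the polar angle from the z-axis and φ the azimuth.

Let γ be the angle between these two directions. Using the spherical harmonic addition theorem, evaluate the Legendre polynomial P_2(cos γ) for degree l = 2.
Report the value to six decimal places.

Term-by-term m-sum for l=2 (normalisation 4π/5 = 2.513274):
  term(m=-2) = (0.040651, -0.004762)   from Y*(Ω₁)=(0.082192, -0.095890), Y(Ω₂)=(0.238100, 0.219851)
  term(m=-1) = (-0.102729, 0.005996)   from Y*(Ω₁)=(0.329248, -0.151433), Y(Ω₂)=(-0.264446, -0.103417)
  term(m=+0) = (-0.052405, 0.000000)   from Y*(Ω₁)=(0.321425, -0.000000), Y(Ω₂)=(-0.163040, 0.000000)
  term(m=+1) = (-0.102729, -0.005996)   from Y*(Ω₁)=(-0.329248, -0.151433), Y(Ω₂)=(0.264446, -0.103417)
  term(m=+2) = (0.040651, 0.004762)   from Y*(Ω₁)=(0.082192, 0.095890), Y(Ω₂)=(0.238100, -0.219851)
Accumulated sum (-0.176561, 0.000000); after 4π/(2l+1) scaling, (-0.443745, 0.000000) ⇒ P_2 = -0.443745

-0.443745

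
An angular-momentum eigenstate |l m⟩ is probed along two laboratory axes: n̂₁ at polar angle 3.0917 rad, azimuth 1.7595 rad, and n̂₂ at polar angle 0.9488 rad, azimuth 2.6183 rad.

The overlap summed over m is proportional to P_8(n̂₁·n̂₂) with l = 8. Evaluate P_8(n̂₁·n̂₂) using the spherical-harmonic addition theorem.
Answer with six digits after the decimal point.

Summing Y*_{l m}(θ₁,φ₁)·Y_{l m}(θ₂,φ₂) over m ∈ [−8, 8]; prefactor 4π/(2·8+1) = 0.739198:
  m=-8: +0.000000+0.000000i × -0.049260-0.084839i = +0.000000-0.000000i  (running Σ = +0.000000-0.000000i)
  m=-7: -0.000000+0.000000i × +0.243941+0.140143i = -0.000000-0.000000i  (running Σ = -0.000000-0.000000i)
  m=-6: -0.000000-0.000000i × -0.443893+0.000815i = +0.000000+0.000000i  (running Σ = +0.000000+0.000000i)
  m=-5: +0.000002-0.000002i × +0.304135-0.176214i = +0.000000-0.000001i  (running Σ = +0.000000-0.000001i)
  m=-4: +0.000061+0.000057i × +0.024686-0.042879i = +0.000004-0.000001i  (running Σ = +0.000004-0.000002i)
  m=-3: -0.000921+0.001449i × +0.000334+0.363860i = -0.000528-0.000335i  (running Σ = -0.000523-0.000337i)
  m=-2: -0.023540-0.009331i × -0.072819-0.125948i = +0.000539+0.003644i  (running Σ = +0.000016+0.003308i)
  m=-1: +0.045166-0.236503i × -0.262838-0.151642i = -0.047735+0.055313i  (running Σ = -0.047720+0.058620i)
  m=0: +1.111567-0.000000i × +0.194726+0.000000i = +0.216451+0.000000i  (running Σ = +0.168731+0.058620i)
  m=1: -0.045166-0.236503i × +0.262838-0.151642i = -0.047735-0.055313i  (running Σ = +0.120995+0.003308i)
  m=2: -0.023540+0.009331i × -0.072819+0.125948i = +0.000539-0.003644i  (running Σ = +0.121534-0.000337i)
  m=3: +0.000921+0.001449i × -0.000334+0.363860i = -0.000528+0.000335i  (running Σ = +0.121006-0.000002i)
  m=4: +0.000061-0.000057i × +0.024686+0.042879i = +0.000004+0.000001i  (running Σ = +0.121010-0.000001i)
  m=5: -0.000002-0.000002i × -0.304135-0.176214i = +0.000000+0.000001i  (running Σ = +0.121011+0.000000i)
  m=6: -0.000000+0.000000i × -0.443893-0.000815i = +0.000000-0.000000i  (running Σ = +0.121011-0.000000i)
  m=7: +0.000000+0.000000i × -0.243941+0.140143i = -0.000000+0.000000i  (running Σ = +0.121011-0.000000i)
  m=8: +0.000000-0.000000i × -0.049260+0.084839i = +0.000000+0.000000i  (running Σ = +0.121011-0.000000i)
Σ over m = +0.121011-0.000000i; ×(4π/17) → +0.089451-0.000000i. Real part: 0.089451

0.089451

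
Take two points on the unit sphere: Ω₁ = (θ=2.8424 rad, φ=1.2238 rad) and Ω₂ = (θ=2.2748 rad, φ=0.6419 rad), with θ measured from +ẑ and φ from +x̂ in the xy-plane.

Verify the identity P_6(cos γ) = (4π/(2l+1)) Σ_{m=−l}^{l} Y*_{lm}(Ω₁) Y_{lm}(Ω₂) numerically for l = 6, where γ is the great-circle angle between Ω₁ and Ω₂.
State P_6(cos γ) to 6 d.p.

Summing Y*_{l m}(θ₁,φ₁)·Y_{l m}(θ₂,φ₂) over m ∈ [−6, 6]; prefactor 4π/(2·6+1) = 0.966644:
  m=-6: Y*=(0.000155, 0.000276)  Y=(-0.071875, 0.061755)  product (-0.000028, -0.000010)
  m=-5: Y*=(-0.003510, 0.000581)  Y=(0.278104, -0.018914)  product (-0.000965, 0.000228)
  m=-4: Y*=(0.004428, -0.023949)  Y=(-0.364999, -0.236014)  product (-0.007268, 0.007696)
  m=-3: Y*=(0.096887, 0.056743)  Y=(0.104385, 0.281669)  product (-0.005869, 0.033213)
  m=-2: Y*=(-0.262725, 0.218606)  Y=(-0.040114, 0.135913)  product (-0.019172, -0.044477)
  m=-1: Y*=(-0.202097, -0.558853)  Y=(0.289210, -0.216185)  product (-0.179264, -0.117936)
  m=+0: Y*=(0.261028, -0.000000)  Y=(0.043671, 0.000000)  product (0.011399, 0.000000)
  m=+1: Y*=(0.202097, -0.558853)  Y=(-0.289210, -0.216185)  product (-0.179264, 0.117936)
  m=+2: Y*=(-0.262725, -0.218606)  Y=(-0.040114, -0.135913)  product (-0.019172, 0.044477)
  m=+3: Y*=(-0.096887, 0.056743)  Y=(-0.104385, 0.281669)  product (-0.005869, -0.033213)
  m=+4: Y*=(0.004428, 0.023949)  Y=(-0.364999, 0.236014)  product (-0.007268, -0.007696)
  m=+5: Y*=(0.003510, 0.000581)  Y=(-0.278104, -0.018914)  product (-0.000965, -0.000228)
  m=+6: Y*=(0.000155, -0.000276)  Y=(-0.071875, -0.061755)  product (-0.000028, 0.000010)
Accumulated sum (-0.413735, -0.000000); after 4π/(2l+1) scaling, (-0.399935, -0.000000) ⇒ P_6 = -0.399935

-0.399935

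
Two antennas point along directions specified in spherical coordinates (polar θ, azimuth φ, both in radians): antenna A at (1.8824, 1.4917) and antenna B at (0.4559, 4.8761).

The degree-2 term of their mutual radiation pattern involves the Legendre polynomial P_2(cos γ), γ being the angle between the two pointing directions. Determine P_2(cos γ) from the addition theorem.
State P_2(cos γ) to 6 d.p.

Summing Y*_{l m}(θ₁,φ₁)·Y_{l m}(θ₂,φ₂) over m ∈ [−2, 2]; prefactor 4π/(2·2+1) = 2.513274:
  m=-2: Y*=-0.34560 + 0.05513j  Y=-0.07090 + 0.02408j  product 0.02317 - 0.01223j
  m=-1: Y*=-0.01781 - 0.22474j  Y=0.04977 + 0.30131j  product 0.06683 - 0.01655j
  m=+0: Y*=-0.22646 + 0.00000j  Y=0.44738 + 0.00000j  product -0.10131 + 0.00000j
  m=+1: Y*=0.01781 - 0.22474j  Y=-0.04977 + 0.30131j  product 0.06683 + 0.01655j
  m=+2: Y*=-0.34560 - 0.05513j  Y=-0.07090 - 0.02408j  product 0.02317 + 0.01223j
Σ over m = 0.07870 - 0.00000j; ×(4π/5) → 0.19778 - 0.00000j. Real part: 0.197785

0.197785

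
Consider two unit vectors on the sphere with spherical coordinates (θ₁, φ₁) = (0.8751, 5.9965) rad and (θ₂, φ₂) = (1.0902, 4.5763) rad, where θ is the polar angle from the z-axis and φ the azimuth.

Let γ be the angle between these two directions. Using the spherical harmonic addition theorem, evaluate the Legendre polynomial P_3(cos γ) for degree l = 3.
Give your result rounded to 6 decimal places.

-0.439518

Expand P_3 via completeness: Σ_{m} conj(Y_{3,m}) at Ω₁ times Y_{3,m} at Ω₂ —
  m=-3: (0.123111, -0.143017) × (0.115489, -0.266981) = (-0.023965, -0.049385)  (running Σ = (-0.023965, -0.049385))
  m=-2: (0.324225, -0.209363) × (-0.357816, -0.099868) = (-0.136921, 0.042534)  (running Σ = (-0.160886, -0.006851))
  m=-1: (0.250775, -0.073930) × (-0.002669, 0.019489) = (0.000772, 0.005085)  (running Σ = (-0.160115, -0.001767))
  m=0: (-0.226286, -0.000000) × (-0.333202, 0.000000) = (0.075399, 0.000000)  (running Σ = (-0.084716, -0.001767))
  m=1: (-0.250775, -0.073930) × (0.002669, 0.019489) = (0.000772, -0.005085)  (running Σ = (-0.083944, -0.006851))
  m=2: (0.324225, 0.209363) × (-0.357816, 0.099868) = (-0.136921, -0.042534)  (running Σ = (-0.220865, -0.049385))
  m=3: (-0.123111, -0.143017) × (-0.115489, -0.266981) = (-0.023965, 0.049385)  (running Σ = (-0.244830, 0.000000))
Σ over m = (-0.244830, 0.000000); ×(4π/7) → (-0.439518, 0.000000). Real part: -0.439518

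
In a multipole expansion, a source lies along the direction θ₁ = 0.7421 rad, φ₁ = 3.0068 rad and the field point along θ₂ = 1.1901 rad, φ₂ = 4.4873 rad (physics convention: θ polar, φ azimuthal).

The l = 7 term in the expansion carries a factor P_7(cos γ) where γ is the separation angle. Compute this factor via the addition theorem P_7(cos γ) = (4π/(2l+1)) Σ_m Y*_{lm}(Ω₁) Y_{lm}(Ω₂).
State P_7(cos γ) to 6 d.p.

-0.171591

Summing Y*_{l m}(θ₁,φ₁)·Y_{l m}(θ₂,φ₂) over m ∈ [−7, 7]; prefactor 4π/(2·7+1) = 0.837758:
  term(m=-7) = (-0.005656, 0.007724)   from Y*(Ω₁)=(-0.018901, 0.026073), Y(Ω₂)=(0.297280, 0.001435)
  term(m=-6) = (-0.050122, -0.030166)   from Y*(Ω₁)=(0.090723, -0.095064), Y(Ω₂)=(-0.097265, -0.434422)
  term(m=-5) = (0.027526, -0.056768)   from Y*(Ω₁)=(-0.245058, 0.195734), Y(Ω₂)=(-0.181535, 0.086653)
  term(m=-4) = (-0.104695, -0.039549)   from Y*(Ω₁)=(0.393361, -0.235349), Y(Ω₂)=(-0.151698, -0.191304)
  term(m=-3) = (0.025609, -0.092213)   from Y*(Ω₁)=(-0.293476, 0.125597), Y(Ω₂)=(-0.187407, 0.234006)
  term(m=-2) = (0.016846, 0.003076)   from Y*(Ω₁)=(-0.129744, 0.035850), Y(Ω₂)=(-0.114547, -0.055358)
  term(m=-1) = (-0.011037, 0.121895)   from Y*(Ω₁)=(0.383567, -0.052017), Y(Ω₂)=(-0.070573, 0.308222)
  term(m=+0) = (-0.001764, 0.000000)   from Y*(Ω₁)=(0.019359, -0.000000), Y(Ω₂)=(-0.091108, 0.000000)
  term(m=+1) = (-0.011037, -0.121895)   from Y*(Ω₁)=(-0.383567, -0.052017), Y(Ω₂)=(0.070573, 0.308222)
  term(m=+2) = (0.016846, -0.003076)   from Y*(Ω₁)=(-0.129744, -0.035850), Y(Ω₂)=(-0.114547, 0.055358)
  term(m=+3) = (0.025609, 0.092213)   from Y*(Ω₁)=(0.293476, 0.125597), Y(Ω₂)=(0.187407, 0.234006)
  term(m=+4) = (-0.104695, 0.039549)   from Y*(Ω₁)=(0.393361, 0.235349), Y(Ω₂)=(-0.151698, 0.191304)
  term(m=+5) = (0.027526, 0.056768)   from Y*(Ω₁)=(0.245058, 0.195734), Y(Ω₂)=(0.181535, 0.086653)
  term(m=+6) = (-0.050122, 0.030166)   from Y*(Ω₁)=(0.090723, 0.095064), Y(Ω₂)=(-0.097265, 0.434422)
  term(m=+7) = (-0.005656, -0.007724)   from Y*(Ω₁)=(0.018901, 0.026073), Y(Ω₂)=(-0.297280, 0.001435)
Accumulated sum (-0.204822, 0.000000); after 4π/(2l+1) scaling, (-0.171591, 0.000000) ⇒ P_7 = -0.171591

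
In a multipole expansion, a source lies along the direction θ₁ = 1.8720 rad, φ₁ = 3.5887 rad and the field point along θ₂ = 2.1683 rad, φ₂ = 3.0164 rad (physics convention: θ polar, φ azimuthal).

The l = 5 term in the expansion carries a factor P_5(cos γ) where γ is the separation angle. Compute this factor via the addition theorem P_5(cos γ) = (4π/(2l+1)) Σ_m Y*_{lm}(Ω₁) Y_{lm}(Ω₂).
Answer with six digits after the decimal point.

Summing Y*_{l m}(θ₁,φ₁)·Y_{l m}(θ₂,φ₂) over m ∈ [−5, 5]; prefactor 4π/(2·5+1) = 1.142397:
  m=-5: +0.227403-0.290155i × -0.145275-0.105027i = -0.063510+0.018269i  (running Σ = -0.063510+0.018269i)
  m=-4: +0.078196-0.353611i × -0.338386-0.185200i = -0.091949+0.105175i  (running Σ = -0.155459+0.123444i)
  m=-3: +0.014247+0.060992i × -0.336163-0.132547i = +0.003295-0.022392i  (running Σ = -0.152164+0.101053i)
  m=-2: +0.211297+0.263127i × +0.031890+0.008156i = +0.004592+0.010114i  (running Σ = -0.147572+0.111167i)
  m=-1: +0.019171+0.009192i × +0.348727+0.043888i = +0.006282+0.004047i  (running Σ = -0.141290+0.115214i)
  m=0: -0.323610-0.000000i × +0.055533+0.000000i = -0.017971-0.000000i  (running Σ = -0.159261+0.115214i)
  m=1: -0.019171+0.009192i × -0.348727+0.043888i = +0.006282-0.004047i  (running Σ = -0.152979+0.111167i)
  m=2: +0.211297-0.263127i × +0.031890-0.008156i = +0.004592-0.010114i  (running Σ = -0.148387+0.101053i)
  m=3: -0.014247+0.060992i × +0.336163-0.132547i = +0.003295+0.022392i  (running Σ = -0.145092+0.123444i)
  m=4: +0.078196+0.353611i × -0.338386+0.185200i = -0.091949-0.105175i  (running Σ = -0.237041+0.018269i)
  m=5: -0.227403-0.290155i × +0.145275-0.105027i = -0.063510-0.018269i  (running Σ = -0.300551+0.000000i)
Accumulated sum -0.300551+0.000000i; after 4π/(2l+1) scaling, -0.343349+0.000000i ⇒ P_5 = -0.343349

-0.343349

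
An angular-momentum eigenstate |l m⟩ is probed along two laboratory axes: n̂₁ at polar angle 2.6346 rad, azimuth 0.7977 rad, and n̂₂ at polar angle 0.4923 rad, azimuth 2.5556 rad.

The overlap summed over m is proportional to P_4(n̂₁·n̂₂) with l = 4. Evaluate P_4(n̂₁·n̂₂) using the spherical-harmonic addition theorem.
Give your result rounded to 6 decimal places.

Summing Y*_{l m}(θ₁,φ₁)·Y_{l m}(θ₂,φ₂) over m ∈ [−4, 4]; prefactor 4π/(2·4+1) = 1.396263:
  term(m=-4) = (0.000398, -0.000370)   from Y*(Ω₁)=(-0.024567, -0.001210), Y(Ω₂)=(-0.015425, 0.015807)
  term(m=-3) = (-0.007766, -0.012350)   from Y*(Ω₁)=(0.091779, -0.085243), Y(Ω₂)=(0.021674, -0.114437)
  term(m=-2) = (-0.105860, 0.041572)   from Y*(Ω₁)=(-0.008439, 0.342943), Y(Ω₂)=(0.128741, 0.305513)
  term(m=-1) = (0.042135, 0.222560)   from Y*(Ω₁)=(-0.329516, -0.337725), Y(Ω₂)=(-0.399967, -0.265485)
  term(m=+0) = (0.004672, 0.000000)   from Y*(Ω₁)=(0.054481, -0.000000), Y(Ω₂)=(0.085763, 0.000000)
  term(m=+1) = (0.042135, -0.222560)   from Y*(Ω₁)=(0.329516, -0.337725), Y(Ω₂)=(0.399967, -0.265485)
  term(m=+2) = (-0.105860, -0.041572)   from Y*(Ω₁)=(-0.008439, -0.342943), Y(Ω₂)=(0.128741, -0.305513)
  term(m=+3) = (-0.007766, 0.012350)   from Y*(Ω₁)=(-0.091779, -0.085243), Y(Ω₂)=(-0.021674, -0.114437)
  term(m=+4) = (0.000398, 0.000370)   from Y*(Ω₁)=(-0.024567, 0.001210), Y(Ω₂)=(-0.015425, -0.015807)
Σ over m = (-0.137513, -0.000000); ×(4π/9) → (-0.192004, -0.000000). Real part: -0.192004

-0.192004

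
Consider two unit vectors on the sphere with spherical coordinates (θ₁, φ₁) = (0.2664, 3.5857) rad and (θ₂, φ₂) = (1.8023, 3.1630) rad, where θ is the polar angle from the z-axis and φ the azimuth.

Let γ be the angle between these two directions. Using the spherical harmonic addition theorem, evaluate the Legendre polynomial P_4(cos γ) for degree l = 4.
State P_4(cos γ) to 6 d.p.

0.374429

Addition theorem: P_4(cos γ) = (4π/9) Σ_m Y*_{lm}(Ω₁) Y_{lm}(Ω₂), m = −4…4:
  m=-4: Y*=(-0.000434, 0.002081)  Y=(0.395711, -0.033968)  product (-0.000101, 0.000838)
  m=-3: Y*=(-0.005204, -0.021408)  Y=(0.264263, -0.016995)  product (-0.001739, -0.005569)
  m=-2: Y*=(0.080653, 0.099212)  Y=(-0.199946, 0.008566)  product (-0.016976, -0.019146)
  m=-1: Y*=(-0.381349, -0.181449)  Y=(-0.277954, 0.005951)  product (0.107077, 0.048165)
  m=+0: Y*=(0.570806, -0.000000)  Y=(0.160550, 0.000000)  product (0.091643, 0.000000)
  m=+1: Y*=(0.381349, -0.181449)  Y=(0.277954, 0.005951)  product (0.107077, -0.048165)
  m=+2: Y*=(0.080653, -0.099212)  Y=(-0.199946, -0.008566)  product (-0.016976, 0.019146)
  m=+3: Y*=(0.005204, -0.021408)  Y=(-0.264263, -0.016995)  product (-0.001739, 0.005569)
  m=+4: Y*=(-0.000434, -0.002081)  Y=(0.395711, 0.033968)  product (-0.000101, -0.000838)
Σ over m = (0.268165, 0.000000); ×(4π/9) → (0.374429, 0.000000). Real part: 0.374429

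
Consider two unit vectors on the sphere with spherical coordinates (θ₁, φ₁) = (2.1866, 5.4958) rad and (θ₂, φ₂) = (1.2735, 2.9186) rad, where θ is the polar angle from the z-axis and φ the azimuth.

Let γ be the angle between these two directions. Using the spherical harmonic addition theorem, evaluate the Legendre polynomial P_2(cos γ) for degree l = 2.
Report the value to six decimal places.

Term-by-term m-sum for l=2 (normalisation 4π/5 = 2.513274):
  term(m=-2) = 0.03888 - 0.08216j   from Y*(Ω₁)=-0.00102 - 0.25740j, Y(Ω₂)=0.31859 + 0.15232j
  term(m=-1) = 0.06660 - 0.04216j   from Y*(Ω₁)=-0.25706 + 0.25809j, Y(Ω₂)=-0.21102 - 0.04785j
  term(m=+0) = -0.00007 + 0.00000j   from Y*(Ω₁)=0.00029 + 0.00000j, Y(Ω₂)=-0.23420 + 0.00000j
  term(m=+1) = 0.06660 + 0.04216j   from Y*(Ω₁)=0.25706 + 0.25809j, Y(Ω₂)=0.21102 - 0.04785j
  term(m=+2) = 0.03888 + 0.08216j   from Y*(Ω₁)=-0.00102 + 0.25740j, Y(Ω₂)=0.31859 - 0.15232j
Σ over m = 0.21089 + 0.00000j; ×(4π/5) → 0.53001 + 0.00000j. Real part: 0.530014

0.530014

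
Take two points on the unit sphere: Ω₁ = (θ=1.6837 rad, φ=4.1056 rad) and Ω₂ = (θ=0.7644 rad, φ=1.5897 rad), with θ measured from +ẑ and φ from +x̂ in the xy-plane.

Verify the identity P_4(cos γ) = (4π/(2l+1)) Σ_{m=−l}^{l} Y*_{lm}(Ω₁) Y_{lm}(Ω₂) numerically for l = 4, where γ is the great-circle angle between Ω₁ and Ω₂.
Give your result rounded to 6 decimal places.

Term-by-term m-sum for l=4 (normalisation 4π/9 = 1.396263):
  m=-4: Y*=-0.325884-0.282630i  Y=+0.101248-0.007670i  product -0.035163-0.026116i
  m=-3: Y*=-0.134056+0.034169i  Y=+0.016977+0.299034i  product -0.012493-0.039507i
  m=-2: Y*=+0.105227-0.281934i  Y=-0.423841+0.016032i  product -0.040079+0.121182i
  m=-1: Y*=-0.087916-0.126653i  Y=-0.002890-0.152868i  product -0.019107+0.013806i
  m=+0: Y*=+0.277671-0.000000i  Y=-0.331068+0.000000i  product -0.091928+0.000000i
  m=+1: Y*=+0.087916-0.126653i  Y=+0.002890-0.152868i  product -0.019107-0.013806i
  m=+2: Y*=+0.105227+0.281934i  Y=-0.423841-0.016032i  product -0.040079-0.121182i
  m=+3: Y*=+0.134056+0.034169i  Y=-0.016977+0.299034i  product -0.012493+0.039507i
  m=+4: Y*=-0.325884+0.282630i  Y=+0.101248+0.007670i  product -0.035163+0.026116i
Σ over m = -0.305614+0.000000i; ×(4π/9) → -0.426718+0.000000i. Real part: -0.426718

-0.426718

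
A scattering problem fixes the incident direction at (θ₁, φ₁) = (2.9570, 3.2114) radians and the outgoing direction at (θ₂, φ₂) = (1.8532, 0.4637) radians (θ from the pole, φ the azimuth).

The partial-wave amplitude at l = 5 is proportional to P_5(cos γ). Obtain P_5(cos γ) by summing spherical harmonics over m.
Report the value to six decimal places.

0.196531

Summing Y*_{l m}(θ₁,φ₁)·Y_{l m}(θ₂,φ₂) over m ∈ [−5, 5]; prefactor 4π/(2·5+1) = 1.142397:
  m=-5: (-0.000091, -0.000033) × (-0.257844, -0.278054) = (0.000014, 0.000034)  (running Σ = (0.000014, 0.000034))
  m=-4: (-0.001574, -0.000451) × (0.097495, 0.334008) = (-0.000003, -0.000570)  (running Σ = (0.000012, -0.000536))
  m=-3: (-0.016105, -0.003423) × (-0.016492, 0.090787) = (0.000576, -0.001406)  (running Σ = (0.000588, -0.001942))
  m=-2: (-0.105541, -0.014832) × (0.200445, -0.267318) = (-0.025120, 0.025240)  (running Σ = (-0.024532, 0.023299))
  m=-1: (-0.415226, -0.029033) × (0.010860, -0.005431) = (-0.004667, 0.001940)  (running Σ = (-0.029199, 0.025238))
  m=0: (-0.711039, -0.000000) × (-0.324078, 0.000000) = (0.230432, 0.000000)  (running Σ = (0.201233, 0.025238))
  m=1: (0.415226, -0.029033) × (-0.010860, -0.005431) = (-0.004667, -0.001940)  (running Σ = (0.196566, 0.023299))
  m=2: (-0.105541, 0.014832) × (0.200445, 0.267318) = (-0.025120, -0.025240)  (running Σ = (0.171446, -0.001942))
  m=3: (0.016105, -0.003423) × (0.016492, 0.090787) = (0.000576, 0.001406)  (running Σ = (0.172022, -0.000536))
  m=4: (-0.001574, 0.000451) × (0.097495, -0.334008) = (-0.000003, 0.000570)  (running Σ = (0.172019, 0.000034))
  m=5: (0.000091, -0.000033) × (0.257844, -0.278054) = (0.000014, -0.000034)  (running Σ = (0.172034, -0.000000))
Σ over m = (0.172034, -0.000000); ×(4π/11) → (0.196531, -0.000000). Real part: 0.196531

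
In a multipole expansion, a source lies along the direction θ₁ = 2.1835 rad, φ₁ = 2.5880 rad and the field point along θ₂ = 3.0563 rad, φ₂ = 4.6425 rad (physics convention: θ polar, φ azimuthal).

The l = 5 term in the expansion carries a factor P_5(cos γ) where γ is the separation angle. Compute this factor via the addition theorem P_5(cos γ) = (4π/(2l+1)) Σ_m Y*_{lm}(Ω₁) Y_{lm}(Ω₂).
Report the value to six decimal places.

-0.005127

Term-by-term m-sum for l=5 (normalisation 4π/11 = 1.142397):
  m=-5: 0.15835 + 0.06208j × -0.00000 + 0.00000j = -0.00000 + 0.00000j  (running Σ = -0.00000 + 0.00000j)
  m=-4: 0.22687 + 0.30245j × -0.00007 - 0.00002j = -0.00001 - 0.00003j  (running Σ = -0.00001 - 0.00003j)
  m=-3: 0.03364 + 0.37286j × 0.00035 - 0.00166j = 0.00063 + 0.00008j  (running Σ = 0.00062 + 0.00005j)
  m=-2: 0.00229 - 0.00458j × 0.02401 + 0.00338j = 0.00007 - 0.00010j  (running Σ = 0.00069 - 0.00005j)
  m=-1: 0.29715 - 0.18366j × -0.01486 + 0.21224j = 0.03456 + 0.06580j  (running Σ = 0.03526 + 0.06574j)
  m=0: 0.08472 + 0.00000j × -0.88523 + 0.00000j = -0.07500 + 0.00000j  (running Σ = -0.03974 + 0.06574j)
  m=1: -0.29715 - 0.18366j × 0.01486 + 0.21224j = 0.03456 - 0.06580j  (running Σ = -0.00518 - 0.00005j)
  m=2: 0.00229 + 0.00458j × 0.02401 - 0.00338j = 0.00007 + 0.00010j  (running Σ = -0.00511 + 0.00005j)
  m=3: -0.03364 + 0.37286j × -0.00035 - 0.00166j = 0.00063 - 0.00008j  (running Σ = -0.00448 - 0.00003j)
  m=4: 0.22687 - 0.30245j × -0.00007 + 0.00002j = -0.00001 + 0.00003j  (running Σ = -0.00449 + 0.00000j)
  m=5: -0.15835 + 0.06208j × 0.00000 + 0.00000j = -0.00000 - 0.00000j  (running Σ = -0.00449 - 0.00000j)
Accumulated sum -0.00449 - 0.00000j; after 4π/(2l+1) scaling, -0.00513 - 0.00000j ⇒ P_5 = -0.005127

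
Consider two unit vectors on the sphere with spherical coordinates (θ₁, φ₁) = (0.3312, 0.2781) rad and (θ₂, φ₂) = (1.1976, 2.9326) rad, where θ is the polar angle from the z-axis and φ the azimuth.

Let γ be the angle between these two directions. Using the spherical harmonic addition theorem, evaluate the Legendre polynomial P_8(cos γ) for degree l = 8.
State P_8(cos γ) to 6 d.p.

Term-by-term m-sum for l=8 (normalisation 4π/17 = 0.739198):
  [-8]  conj(Y_{8,-8})(Ω₁) = (-0.000039, 0.000051) ; Y_{8,-8}(Ω₂) = (-0.029417, 0.289843) ; Δ = (-0.000014, -0.000013)
  [-7]  conj(Y_{8,-7})(Ω₁) = (-0.000275, 0.000697) ; Y_{8,-7}(Ω₂) = (-0.049113, -0.453628) ; Δ = (0.000330, 0.000091)
  [-6]  conj(Y_{8,-6})(Ω₁) = (-0.000539, 0.005498) ; Y_{8,-6}(Ω₂) = (0.075987, 0.231747) ; Δ = (-0.001315, 0.000293)
  [-5]  conj(Y_{8,-5})(Ω₁) = (0.005221, 0.028643) ; Y_{8,-5}(Ω₂) = (0.104808, 0.180599) ; Δ = (-0.004626, 0.003945)
  [-4]  conj(Y_{8,-4})(Ω₁) = (0.049761, 0.100843) ; Y_{8,-4}(Ω₂) = (-0.222969, -0.246744) ; Δ = (0.013787, -0.034763)
  [-3]  conj(Y_{8,-3})(Ω₁) = (0.208657, 0.230132) ; Y_{8,-3}(Ω₂) = (-0.048512, -0.035147) ; Δ = (-0.002034, -0.018498)
  [-2]  conj(Y_{8,-2})(Ω₁) = (0.475567, 0.295645) ; Y_{8,-2}(Ω₂) = (0.305619, 0.135743) ; Δ = (0.105211, 0.154910)
  [-1]  conj(Y_{8,-1})(Ω₁) = (0.458593, 0.130928) ; Y_{8,-1}(Ω₂) = (-0.004334, -0.000919) ; Δ = (-0.001867, -0.000989)
  [+0]  conj(Y_{8,0})(Ω₁) = (-0.225239, -0.000000) ; Y_{8,0}(Ω₂) = (-0.329323, 0.000000) ; Δ = (0.074176, 0.000000)
  [+1]  conj(Y_{8,1})(Ω₁) = (-0.458593, 0.130928) ; Y_{8,1}(Ω₂) = (0.004334, -0.000919) ; Δ = (-0.001867, 0.000989)
  [+2]  conj(Y_{8,2})(Ω₁) = (0.475567, -0.295645) ; Y_{8,2}(Ω₂) = (0.305619, -0.135743) ; Δ = (0.105211, -0.154910)
  [+3]  conj(Y_{8,3})(Ω₁) = (-0.208657, 0.230132) ; Y_{8,3}(Ω₂) = (0.048512, -0.035147) ; Δ = (-0.002034, 0.018498)
  [+4]  conj(Y_{8,4})(Ω₁) = (0.049761, -0.100843) ; Y_{8,4}(Ω₂) = (-0.222969, 0.246744) ; Δ = (0.013787, 0.034763)
  [+5]  conj(Y_{8,5})(Ω₁) = (-0.005221, 0.028643) ; Y_{8,5}(Ω₂) = (-0.104808, 0.180599) ; Δ = (-0.004626, -0.003945)
  [+6]  conj(Y_{8,6})(Ω₁) = (-0.000539, -0.005498) ; Y_{8,6}(Ω₂) = (0.075987, -0.231747) ; Δ = (-0.001315, -0.000293)
  [+7]  conj(Y_{8,7})(Ω₁) = (0.000275, 0.000697) ; Y_{8,7}(Ω₂) = (0.049113, -0.453628) ; Δ = (0.000330, -0.000091)
  [+8]  conj(Y_{8,8})(Ω₁) = (-0.000039, -0.000051) ; Y_{8,8}(Ω₂) = (-0.029417, -0.289843) ; Δ = (-0.000014, 0.000013)
Accumulated sum (0.293120, 0.000000); after 4π/(2l+1) scaling, (0.216674, 0.000000) ⇒ P_8 = 0.216674

0.216674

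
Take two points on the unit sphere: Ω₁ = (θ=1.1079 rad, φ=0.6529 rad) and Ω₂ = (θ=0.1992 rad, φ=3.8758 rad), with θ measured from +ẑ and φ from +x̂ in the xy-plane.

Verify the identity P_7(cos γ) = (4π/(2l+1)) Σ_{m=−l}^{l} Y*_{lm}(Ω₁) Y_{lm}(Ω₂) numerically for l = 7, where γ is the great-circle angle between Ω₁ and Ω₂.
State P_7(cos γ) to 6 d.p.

-0.270938

Addition theorem: P_7(cos γ) = (4π/15) Σ_m Y*_{lm}(Ω₁) Y_{lm}(Ω₂), m = −7…7:
  m=-7: Y*=-0.032513-0.227280i  Y=-0.000002-0.000005i  product -0.000001+0.000001i
  m=-6: Y*=-0.306047-0.300232i  Y=-0.000033+0.000105i  product +0.000042-0.000022i
  m=-5: Y*=-0.332528-0.041077i  Y=+0.001104-0.000646i  product -0.000394+0.000170i
  m=-4: Y*=+0.073906-0.043302i  Y=-0.010250-0.002129i  product -0.000850+0.000287i
  m=-3: Y*=+0.134137-0.328278i  Y=+0.036255+0.049535i  product +0.021124-0.005257i
  m=-2: Y*=-0.018286-0.067382i  Y=+0.025366-0.246894i  product -0.017100+0.002805i
  m=-1: Y*=+0.255989+0.195778i  Y=-0.452951+0.408798i  product -0.195984+0.015970i
  m=+0: Y*=+0.111545-0.000000i  Y=+0.564041+0.000000i  product +0.062916+0.000000i
  m=+1: Y*=-0.255989+0.195778i  Y=+0.452951+0.408798i  product -0.195984-0.015970i
  m=+2: Y*=-0.018286+0.067382i  Y=+0.025366+0.246894i  product -0.017100-0.002805i
  m=+3: Y*=-0.134137-0.328278i  Y=-0.036255+0.049535i  product +0.021124+0.005257i
  m=+4: Y*=+0.073906+0.043302i  Y=-0.010250+0.002129i  product -0.000850-0.000287i
  m=+5: Y*=+0.332528-0.041077i  Y=-0.001104-0.000646i  product -0.000394-0.000170i
  m=+6: Y*=-0.306047+0.300232i  Y=-0.000033-0.000105i  product +0.000042+0.000022i
  m=+7: Y*=+0.032513-0.227280i  Y=+0.000002-0.000005i  product -0.000001-0.000001i
Accumulated sum -0.323408+0.000000i; after 4π/(2l+1) scaling, -0.270938+0.000000i ⇒ P_7 = -0.270938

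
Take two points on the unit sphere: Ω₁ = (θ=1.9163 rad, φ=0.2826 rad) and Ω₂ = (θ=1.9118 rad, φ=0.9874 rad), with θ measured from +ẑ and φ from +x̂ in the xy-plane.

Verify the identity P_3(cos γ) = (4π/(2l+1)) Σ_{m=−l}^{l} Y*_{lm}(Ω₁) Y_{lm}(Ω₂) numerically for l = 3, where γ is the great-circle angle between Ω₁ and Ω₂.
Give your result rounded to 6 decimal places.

Term-by-term m-sum for l=3 (normalisation 4π/7 = 1.795196):
  m=-3: Y*=0.22995 + 0.26060j  Y=-0.34362 - 0.06231j  product -0.06277 - 0.10387j
  m=-2: Y*=-0.25876 - 0.16411j  Y=0.11933 + 0.27912j  product 0.01493 - 0.09181j
  m=-1: Y*=-0.12455 - 0.03617j  Y=-0.07395 + 0.11204j  product 0.01326 - 0.01128j
  m=+0: Y*=0.30667 + 0.00000j  Y=0.30461 + 0.00000j  product 0.09342 + 0.00000j
  m=+1: Y*=0.12455 - 0.03617j  Y=0.07395 + 0.11204j  product 0.01326 + 0.01128j
  m=+2: Y*=-0.25876 + 0.16411j  Y=0.11933 - 0.27912j  product 0.01493 + 0.09181j
  m=+3: Y*=-0.22995 + 0.26060j  Y=0.34362 - 0.06231j  product -0.06277 + 0.10387j
Total Σ_m = 0.02425 + 0.00000j. Multiply by 1.795196: 0.04353 + 0.00000j. P_3(cos γ) = 0.043534

0.043534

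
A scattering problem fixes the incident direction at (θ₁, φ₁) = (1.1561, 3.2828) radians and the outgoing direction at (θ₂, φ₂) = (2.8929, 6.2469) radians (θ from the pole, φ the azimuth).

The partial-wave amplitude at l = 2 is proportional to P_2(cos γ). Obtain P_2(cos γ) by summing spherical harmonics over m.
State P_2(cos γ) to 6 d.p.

Summing Y*_{l m}(θ₁,φ₁)·Y_{l m}(θ₂,φ₂) over m ∈ [−2, 2]; prefactor 4π/(2·2+1) = 2.513274:
  term(m=-2) = (0.007100, 0.002632)   from Y*(Ω₁)=(0.310749, 0.090170), Y(Ω₂)=(0.023340, 0.001697)
  term(m=-1) = (0.051680, 0.009270)   from Y*(Ω₁)=(-0.282050, -0.040094), Y(Ω₂)=(-0.184181, -0.006686)
  term(m=+0) = (-0.092781, -0.000000)   from Y*(Ω₁)=(-0.161791, -0.000000), Y(Ω₂)=(0.573461, 0.000000)
  term(m=+1) = (0.051680, -0.009270)   from Y*(Ω₁)=(0.282050, -0.040094), Y(Ω₂)=(0.184181, -0.006686)
  term(m=+2) = (0.007100, -0.002632)   from Y*(Ω₁)=(0.310749, -0.090170), Y(Ω₂)=(0.023340, -0.001697)
Total Σ_m = (0.024780, 0.000000). Multiply by 2.513274: (0.062278, 0.000000). P_2(cos γ) = 0.062278

0.062278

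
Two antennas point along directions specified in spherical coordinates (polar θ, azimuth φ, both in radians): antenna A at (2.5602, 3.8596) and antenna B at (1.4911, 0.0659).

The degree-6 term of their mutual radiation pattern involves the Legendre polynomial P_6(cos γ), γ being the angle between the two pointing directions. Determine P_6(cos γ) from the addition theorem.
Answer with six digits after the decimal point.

0.322272

Summing Y*_{l m}(θ₁,φ₁)·Y_{l m}(θ₂,φ₂) over m ∈ [−6, 6]; prefactor 4π/(2·6+1) = 0.966644:
  term(m=-6) = (-0.004505, -0.004378)   from Y*(Ω₁)=(-0.005214, -0.012185), Y(Ω₂)=(0.437387, -0.182557)
  term(m=-5) = (-0.009097, -0.001087)   from Y*(Ω₁)=(-0.062958, -0.030292), Y(Ω₂)=(0.124072, -0.042428)
  term(m=-4) = (0.061209, -0.036124)   from Y*(Ω₁)=(-0.209045, 0.057757), Y(Ω₂)=(-0.316393, 0.085388)
  term(m=-3) = (0.023897, -0.058884)   from Y*(Ω₁)=(-0.232512, 0.352404), Y(Ω₂)=(-0.147586, 0.029564)
  term(m=-2) = (0.033621, 0.123118)   from Y*(Ω₁)=(0.059726, 0.440445), Y(Ω₂)=(0.284648, -0.037735)
  term(m=-1) = (0.003405, 0.002600)   from Y*(Ω₁)=(0.020511, 0.017917), Y(Ω₂)=(0.156956, -0.010358)
  term(m=+0) = (0.116333, 0.000000)   from Y*(Ω₁)=(-0.420974, -0.000000), Y(Ω₂)=(-0.276342, 0.000000)
  term(m=+1) = (0.003405, -0.002600)   from Y*(Ω₁)=(-0.020511, 0.017917), Y(Ω₂)=(-0.156956, -0.010358)
  term(m=+2) = (0.033621, -0.123118)   from Y*(Ω₁)=(0.059726, -0.440445), Y(Ω₂)=(0.284648, 0.037735)
  term(m=+3) = (0.023897, 0.058884)   from Y*(Ω₁)=(0.232512, 0.352404), Y(Ω₂)=(0.147586, 0.029564)
  term(m=+4) = (0.061209, 0.036124)   from Y*(Ω₁)=(-0.209045, -0.057757), Y(Ω₂)=(-0.316393, -0.085388)
  term(m=+5) = (-0.009097, 0.001087)   from Y*(Ω₁)=(0.062958, -0.030292), Y(Ω₂)=(-0.124072, -0.042428)
  term(m=+6) = (-0.004505, 0.004378)   from Y*(Ω₁)=(-0.005214, 0.012185), Y(Ω₂)=(0.437387, 0.182557)
Total Σ_m = (0.333393, 0.000000). Multiply by 0.966644: (0.322272, 0.000000). P_6(cos γ) = 0.322272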